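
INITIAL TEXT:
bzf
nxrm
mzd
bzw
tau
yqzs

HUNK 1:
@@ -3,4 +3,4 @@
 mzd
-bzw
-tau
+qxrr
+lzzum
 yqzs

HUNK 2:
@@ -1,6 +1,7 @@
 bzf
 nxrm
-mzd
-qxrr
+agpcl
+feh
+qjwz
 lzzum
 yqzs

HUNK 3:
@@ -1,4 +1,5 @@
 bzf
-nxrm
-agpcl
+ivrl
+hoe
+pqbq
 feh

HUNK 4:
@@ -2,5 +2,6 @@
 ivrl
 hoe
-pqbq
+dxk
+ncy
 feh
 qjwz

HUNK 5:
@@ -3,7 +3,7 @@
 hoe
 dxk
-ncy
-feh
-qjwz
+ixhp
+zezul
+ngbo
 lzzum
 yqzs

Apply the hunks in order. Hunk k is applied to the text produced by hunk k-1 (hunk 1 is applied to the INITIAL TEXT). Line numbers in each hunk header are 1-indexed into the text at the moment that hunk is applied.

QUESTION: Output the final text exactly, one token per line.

Answer: bzf
ivrl
hoe
dxk
ixhp
zezul
ngbo
lzzum
yqzs

Derivation:
Hunk 1: at line 3 remove [bzw,tau] add [qxrr,lzzum] -> 6 lines: bzf nxrm mzd qxrr lzzum yqzs
Hunk 2: at line 1 remove [mzd,qxrr] add [agpcl,feh,qjwz] -> 7 lines: bzf nxrm agpcl feh qjwz lzzum yqzs
Hunk 3: at line 1 remove [nxrm,agpcl] add [ivrl,hoe,pqbq] -> 8 lines: bzf ivrl hoe pqbq feh qjwz lzzum yqzs
Hunk 4: at line 2 remove [pqbq] add [dxk,ncy] -> 9 lines: bzf ivrl hoe dxk ncy feh qjwz lzzum yqzs
Hunk 5: at line 3 remove [ncy,feh,qjwz] add [ixhp,zezul,ngbo] -> 9 lines: bzf ivrl hoe dxk ixhp zezul ngbo lzzum yqzs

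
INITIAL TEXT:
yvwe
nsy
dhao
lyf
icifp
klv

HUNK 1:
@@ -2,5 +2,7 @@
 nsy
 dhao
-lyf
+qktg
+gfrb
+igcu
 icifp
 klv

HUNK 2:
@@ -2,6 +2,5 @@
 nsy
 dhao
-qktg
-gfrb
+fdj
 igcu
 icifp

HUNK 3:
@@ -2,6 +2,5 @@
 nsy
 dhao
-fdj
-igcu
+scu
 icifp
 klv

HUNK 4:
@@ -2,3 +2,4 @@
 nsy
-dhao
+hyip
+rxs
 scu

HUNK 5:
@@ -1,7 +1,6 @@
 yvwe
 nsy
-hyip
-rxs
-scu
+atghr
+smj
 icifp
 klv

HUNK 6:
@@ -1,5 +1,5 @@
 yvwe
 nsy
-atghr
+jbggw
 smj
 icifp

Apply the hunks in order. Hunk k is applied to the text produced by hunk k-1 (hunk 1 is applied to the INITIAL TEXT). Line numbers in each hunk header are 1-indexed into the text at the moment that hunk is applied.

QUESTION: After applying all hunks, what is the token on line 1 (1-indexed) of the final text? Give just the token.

Answer: yvwe

Derivation:
Hunk 1: at line 2 remove [lyf] add [qktg,gfrb,igcu] -> 8 lines: yvwe nsy dhao qktg gfrb igcu icifp klv
Hunk 2: at line 2 remove [qktg,gfrb] add [fdj] -> 7 lines: yvwe nsy dhao fdj igcu icifp klv
Hunk 3: at line 2 remove [fdj,igcu] add [scu] -> 6 lines: yvwe nsy dhao scu icifp klv
Hunk 4: at line 2 remove [dhao] add [hyip,rxs] -> 7 lines: yvwe nsy hyip rxs scu icifp klv
Hunk 5: at line 1 remove [hyip,rxs,scu] add [atghr,smj] -> 6 lines: yvwe nsy atghr smj icifp klv
Hunk 6: at line 1 remove [atghr] add [jbggw] -> 6 lines: yvwe nsy jbggw smj icifp klv
Final line 1: yvwe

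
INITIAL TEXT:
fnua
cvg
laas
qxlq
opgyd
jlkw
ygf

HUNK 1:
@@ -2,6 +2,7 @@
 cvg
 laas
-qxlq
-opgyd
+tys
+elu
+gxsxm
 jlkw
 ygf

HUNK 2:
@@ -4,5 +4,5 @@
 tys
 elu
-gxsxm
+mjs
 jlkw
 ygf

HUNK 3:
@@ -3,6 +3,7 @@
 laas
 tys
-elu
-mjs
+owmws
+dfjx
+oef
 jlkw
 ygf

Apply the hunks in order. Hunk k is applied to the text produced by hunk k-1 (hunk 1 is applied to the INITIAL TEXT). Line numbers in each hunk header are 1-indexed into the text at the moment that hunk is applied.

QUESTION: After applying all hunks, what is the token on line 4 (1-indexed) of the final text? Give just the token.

Hunk 1: at line 2 remove [qxlq,opgyd] add [tys,elu,gxsxm] -> 8 lines: fnua cvg laas tys elu gxsxm jlkw ygf
Hunk 2: at line 4 remove [gxsxm] add [mjs] -> 8 lines: fnua cvg laas tys elu mjs jlkw ygf
Hunk 3: at line 3 remove [elu,mjs] add [owmws,dfjx,oef] -> 9 lines: fnua cvg laas tys owmws dfjx oef jlkw ygf
Final line 4: tys

Answer: tys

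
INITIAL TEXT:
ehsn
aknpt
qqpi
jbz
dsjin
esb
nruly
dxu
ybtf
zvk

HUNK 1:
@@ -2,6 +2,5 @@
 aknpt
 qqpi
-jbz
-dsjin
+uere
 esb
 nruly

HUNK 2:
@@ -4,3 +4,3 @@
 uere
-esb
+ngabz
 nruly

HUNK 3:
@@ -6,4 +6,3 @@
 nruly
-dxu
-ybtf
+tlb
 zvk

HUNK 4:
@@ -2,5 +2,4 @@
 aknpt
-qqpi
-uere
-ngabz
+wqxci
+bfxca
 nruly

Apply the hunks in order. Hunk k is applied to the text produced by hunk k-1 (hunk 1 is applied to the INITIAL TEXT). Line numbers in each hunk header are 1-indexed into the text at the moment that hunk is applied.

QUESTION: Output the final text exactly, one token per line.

Hunk 1: at line 2 remove [jbz,dsjin] add [uere] -> 9 lines: ehsn aknpt qqpi uere esb nruly dxu ybtf zvk
Hunk 2: at line 4 remove [esb] add [ngabz] -> 9 lines: ehsn aknpt qqpi uere ngabz nruly dxu ybtf zvk
Hunk 3: at line 6 remove [dxu,ybtf] add [tlb] -> 8 lines: ehsn aknpt qqpi uere ngabz nruly tlb zvk
Hunk 4: at line 2 remove [qqpi,uere,ngabz] add [wqxci,bfxca] -> 7 lines: ehsn aknpt wqxci bfxca nruly tlb zvk

Answer: ehsn
aknpt
wqxci
bfxca
nruly
tlb
zvk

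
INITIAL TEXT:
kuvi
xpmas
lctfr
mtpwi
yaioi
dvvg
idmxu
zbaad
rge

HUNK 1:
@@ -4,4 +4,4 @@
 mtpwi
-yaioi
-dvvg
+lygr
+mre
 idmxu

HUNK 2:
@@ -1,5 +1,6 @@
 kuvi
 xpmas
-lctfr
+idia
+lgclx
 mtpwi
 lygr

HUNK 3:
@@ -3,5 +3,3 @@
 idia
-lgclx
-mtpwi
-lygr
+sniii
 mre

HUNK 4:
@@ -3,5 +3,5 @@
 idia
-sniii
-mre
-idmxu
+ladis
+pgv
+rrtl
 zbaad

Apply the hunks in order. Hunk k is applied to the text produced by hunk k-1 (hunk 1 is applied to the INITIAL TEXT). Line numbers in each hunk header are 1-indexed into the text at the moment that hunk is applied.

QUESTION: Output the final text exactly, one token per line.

Hunk 1: at line 4 remove [yaioi,dvvg] add [lygr,mre] -> 9 lines: kuvi xpmas lctfr mtpwi lygr mre idmxu zbaad rge
Hunk 2: at line 1 remove [lctfr] add [idia,lgclx] -> 10 lines: kuvi xpmas idia lgclx mtpwi lygr mre idmxu zbaad rge
Hunk 3: at line 3 remove [lgclx,mtpwi,lygr] add [sniii] -> 8 lines: kuvi xpmas idia sniii mre idmxu zbaad rge
Hunk 4: at line 3 remove [sniii,mre,idmxu] add [ladis,pgv,rrtl] -> 8 lines: kuvi xpmas idia ladis pgv rrtl zbaad rge

Answer: kuvi
xpmas
idia
ladis
pgv
rrtl
zbaad
rge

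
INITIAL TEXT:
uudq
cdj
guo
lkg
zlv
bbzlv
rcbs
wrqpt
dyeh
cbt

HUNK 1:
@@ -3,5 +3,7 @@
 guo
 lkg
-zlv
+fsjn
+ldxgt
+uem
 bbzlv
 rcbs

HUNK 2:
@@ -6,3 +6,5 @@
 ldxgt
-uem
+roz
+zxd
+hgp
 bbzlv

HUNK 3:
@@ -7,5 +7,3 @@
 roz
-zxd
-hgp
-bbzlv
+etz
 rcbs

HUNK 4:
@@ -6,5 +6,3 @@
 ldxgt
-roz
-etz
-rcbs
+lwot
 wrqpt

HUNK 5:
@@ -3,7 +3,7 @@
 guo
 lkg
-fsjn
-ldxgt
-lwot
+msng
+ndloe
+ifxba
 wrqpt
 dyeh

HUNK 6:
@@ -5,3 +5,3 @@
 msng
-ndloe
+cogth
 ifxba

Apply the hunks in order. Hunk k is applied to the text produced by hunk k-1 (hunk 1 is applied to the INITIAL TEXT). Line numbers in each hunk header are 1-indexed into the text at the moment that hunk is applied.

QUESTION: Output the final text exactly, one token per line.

Hunk 1: at line 3 remove [zlv] add [fsjn,ldxgt,uem] -> 12 lines: uudq cdj guo lkg fsjn ldxgt uem bbzlv rcbs wrqpt dyeh cbt
Hunk 2: at line 6 remove [uem] add [roz,zxd,hgp] -> 14 lines: uudq cdj guo lkg fsjn ldxgt roz zxd hgp bbzlv rcbs wrqpt dyeh cbt
Hunk 3: at line 7 remove [zxd,hgp,bbzlv] add [etz] -> 12 lines: uudq cdj guo lkg fsjn ldxgt roz etz rcbs wrqpt dyeh cbt
Hunk 4: at line 6 remove [roz,etz,rcbs] add [lwot] -> 10 lines: uudq cdj guo lkg fsjn ldxgt lwot wrqpt dyeh cbt
Hunk 5: at line 3 remove [fsjn,ldxgt,lwot] add [msng,ndloe,ifxba] -> 10 lines: uudq cdj guo lkg msng ndloe ifxba wrqpt dyeh cbt
Hunk 6: at line 5 remove [ndloe] add [cogth] -> 10 lines: uudq cdj guo lkg msng cogth ifxba wrqpt dyeh cbt

Answer: uudq
cdj
guo
lkg
msng
cogth
ifxba
wrqpt
dyeh
cbt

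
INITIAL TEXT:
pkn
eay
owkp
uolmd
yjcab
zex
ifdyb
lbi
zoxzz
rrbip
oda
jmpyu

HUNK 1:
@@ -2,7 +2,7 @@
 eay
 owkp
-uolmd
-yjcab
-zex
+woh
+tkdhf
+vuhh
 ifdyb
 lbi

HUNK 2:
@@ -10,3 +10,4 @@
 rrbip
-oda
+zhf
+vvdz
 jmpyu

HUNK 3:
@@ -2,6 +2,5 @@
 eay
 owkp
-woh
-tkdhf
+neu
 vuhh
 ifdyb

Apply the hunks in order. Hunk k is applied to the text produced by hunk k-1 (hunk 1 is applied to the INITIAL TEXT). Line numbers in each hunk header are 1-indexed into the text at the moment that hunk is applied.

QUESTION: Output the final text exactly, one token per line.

Hunk 1: at line 2 remove [uolmd,yjcab,zex] add [woh,tkdhf,vuhh] -> 12 lines: pkn eay owkp woh tkdhf vuhh ifdyb lbi zoxzz rrbip oda jmpyu
Hunk 2: at line 10 remove [oda] add [zhf,vvdz] -> 13 lines: pkn eay owkp woh tkdhf vuhh ifdyb lbi zoxzz rrbip zhf vvdz jmpyu
Hunk 3: at line 2 remove [woh,tkdhf] add [neu] -> 12 lines: pkn eay owkp neu vuhh ifdyb lbi zoxzz rrbip zhf vvdz jmpyu

Answer: pkn
eay
owkp
neu
vuhh
ifdyb
lbi
zoxzz
rrbip
zhf
vvdz
jmpyu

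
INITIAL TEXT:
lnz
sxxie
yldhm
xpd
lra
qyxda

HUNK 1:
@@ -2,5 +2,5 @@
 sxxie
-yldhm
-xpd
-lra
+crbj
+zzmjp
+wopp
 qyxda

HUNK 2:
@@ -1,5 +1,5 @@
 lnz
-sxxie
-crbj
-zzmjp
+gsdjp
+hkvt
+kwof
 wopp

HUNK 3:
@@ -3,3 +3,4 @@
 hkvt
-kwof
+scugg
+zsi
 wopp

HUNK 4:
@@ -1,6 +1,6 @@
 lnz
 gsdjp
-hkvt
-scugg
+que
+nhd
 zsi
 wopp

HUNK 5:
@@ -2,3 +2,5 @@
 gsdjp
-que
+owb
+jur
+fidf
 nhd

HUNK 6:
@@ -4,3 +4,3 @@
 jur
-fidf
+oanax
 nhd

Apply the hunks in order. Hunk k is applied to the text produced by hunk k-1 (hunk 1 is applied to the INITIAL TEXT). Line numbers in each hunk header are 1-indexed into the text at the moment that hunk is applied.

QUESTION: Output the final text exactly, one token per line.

Hunk 1: at line 2 remove [yldhm,xpd,lra] add [crbj,zzmjp,wopp] -> 6 lines: lnz sxxie crbj zzmjp wopp qyxda
Hunk 2: at line 1 remove [sxxie,crbj,zzmjp] add [gsdjp,hkvt,kwof] -> 6 lines: lnz gsdjp hkvt kwof wopp qyxda
Hunk 3: at line 3 remove [kwof] add [scugg,zsi] -> 7 lines: lnz gsdjp hkvt scugg zsi wopp qyxda
Hunk 4: at line 1 remove [hkvt,scugg] add [que,nhd] -> 7 lines: lnz gsdjp que nhd zsi wopp qyxda
Hunk 5: at line 2 remove [que] add [owb,jur,fidf] -> 9 lines: lnz gsdjp owb jur fidf nhd zsi wopp qyxda
Hunk 6: at line 4 remove [fidf] add [oanax] -> 9 lines: lnz gsdjp owb jur oanax nhd zsi wopp qyxda

Answer: lnz
gsdjp
owb
jur
oanax
nhd
zsi
wopp
qyxda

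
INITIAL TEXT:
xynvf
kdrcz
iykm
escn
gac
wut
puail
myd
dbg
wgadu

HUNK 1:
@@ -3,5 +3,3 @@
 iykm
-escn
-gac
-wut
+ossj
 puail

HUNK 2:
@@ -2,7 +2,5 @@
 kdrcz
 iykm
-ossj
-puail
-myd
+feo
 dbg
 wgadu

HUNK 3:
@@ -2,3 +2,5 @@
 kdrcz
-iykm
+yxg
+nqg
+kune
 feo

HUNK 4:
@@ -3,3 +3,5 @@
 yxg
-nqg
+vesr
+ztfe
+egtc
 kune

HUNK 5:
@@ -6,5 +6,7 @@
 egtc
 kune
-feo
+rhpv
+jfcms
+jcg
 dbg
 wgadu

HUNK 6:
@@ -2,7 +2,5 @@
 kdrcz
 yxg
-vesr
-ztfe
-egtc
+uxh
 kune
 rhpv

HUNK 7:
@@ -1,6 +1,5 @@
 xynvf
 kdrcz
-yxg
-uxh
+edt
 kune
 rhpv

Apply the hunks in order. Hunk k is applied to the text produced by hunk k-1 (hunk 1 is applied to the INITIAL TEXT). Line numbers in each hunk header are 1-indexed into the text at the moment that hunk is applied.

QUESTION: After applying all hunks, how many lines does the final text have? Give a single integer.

Answer: 9

Derivation:
Hunk 1: at line 3 remove [escn,gac,wut] add [ossj] -> 8 lines: xynvf kdrcz iykm ossj puail myd dbg wgadu
Hunk 2: at line 2 remove [ossj,puail,myd] add [feo] -> 6 lines: xynvf kdrcz iykm feo dbg wgadu
Hunk 3: at line 2 remove [iykm] add [yxg,nqg,kune] -> 8 lines: xynvf kdrcz yxg nqg kune feo dbg wgadu
Hunk 4: at line 3 remove [nqg] add [vesr,ztfe,egtc] -> 10 lines: xynvf kdrcz yxg vesr ztfe egtc kune feo dbg wgadu
Hunk 5: at line 6 remove [feo] add [rhpv,jfcms,jcg] -> 12 lines: xynvf kdrcz yxg vesr ztfe egtc kune rhpv jfcms jcg dbg wgadu
Hunk 6: at line 2 remove [vesr,ztfe,egtc] add [uxh] -> 10 lines: xynvf kdrcz yxg uxh kune rhpv jfcms jcg dbg wgadu
Hunk 7: at line 1 remove [yxg,uxh] add [edt] -> 9 lines: xynvf kdrcz edt kune rhpv jfcms jcg dbg wgadu
Final line count: 9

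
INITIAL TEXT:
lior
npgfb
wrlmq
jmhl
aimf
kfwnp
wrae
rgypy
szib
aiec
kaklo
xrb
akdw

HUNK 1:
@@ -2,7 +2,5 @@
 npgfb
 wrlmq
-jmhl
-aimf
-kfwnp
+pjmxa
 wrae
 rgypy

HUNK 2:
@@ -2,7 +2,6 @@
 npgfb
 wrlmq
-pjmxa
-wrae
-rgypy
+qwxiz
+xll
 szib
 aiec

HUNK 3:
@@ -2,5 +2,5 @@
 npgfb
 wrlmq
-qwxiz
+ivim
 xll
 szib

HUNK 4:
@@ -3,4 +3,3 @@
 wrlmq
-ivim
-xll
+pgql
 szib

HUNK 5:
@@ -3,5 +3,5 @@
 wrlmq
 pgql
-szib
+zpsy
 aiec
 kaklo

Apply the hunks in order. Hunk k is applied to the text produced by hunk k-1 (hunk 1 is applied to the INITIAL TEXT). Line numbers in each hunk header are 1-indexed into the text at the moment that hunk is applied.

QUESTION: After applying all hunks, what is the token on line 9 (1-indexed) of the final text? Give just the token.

Answer: akdw

Derivation:
Hunk 1: at line 2 remove [jmhl,aimf,kfwnp] add [pjmxa] -> 11 lines: lior npgfb wrlmq pjmxa wrae rgypy szib aiec kaklo xrb akdw
Hunk 2: at line 2 remove [pjmxa,wrae,rgypy] add [qwxiz,xll] -> 10 lines: lior npgfb wrlmq qwxiz xll szib aiec kaklo xrb akdw
Hunk 3: at line 2 remove [qwxiz] add [ivim] -> 10 lines: lior npgfb wrlmq ivim xll szib aiec kaklo xrb akdw
Hunk 4: at line 3 remove [ivim,xll] add [pgql] -> 9 lines: lior npgfb wrlmq pgql szib aiec kaklo xrb akdw
Hunk 5: at line 3 remove [szib] add [zpsy] -> 9 lines: lior npgfb wrlmq pgql zpsy aiec kaklo xrb akdw
Final line 9: akdw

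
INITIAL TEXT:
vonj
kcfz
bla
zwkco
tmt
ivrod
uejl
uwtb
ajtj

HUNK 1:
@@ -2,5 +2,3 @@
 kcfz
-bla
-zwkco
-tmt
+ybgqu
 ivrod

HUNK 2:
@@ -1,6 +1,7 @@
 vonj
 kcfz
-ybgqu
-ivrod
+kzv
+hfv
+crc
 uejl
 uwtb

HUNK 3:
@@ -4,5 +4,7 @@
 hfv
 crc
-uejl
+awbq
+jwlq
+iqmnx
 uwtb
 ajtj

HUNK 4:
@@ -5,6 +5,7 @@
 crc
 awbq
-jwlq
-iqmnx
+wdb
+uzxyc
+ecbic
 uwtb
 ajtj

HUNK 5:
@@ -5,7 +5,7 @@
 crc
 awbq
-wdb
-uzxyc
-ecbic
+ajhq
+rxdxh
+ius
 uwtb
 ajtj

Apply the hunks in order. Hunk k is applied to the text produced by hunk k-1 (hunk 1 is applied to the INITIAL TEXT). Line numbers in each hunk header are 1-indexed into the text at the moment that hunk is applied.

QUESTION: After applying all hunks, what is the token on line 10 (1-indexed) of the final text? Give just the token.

Answer: uwtb

Derivation:
Hunk 1: at line 2 remove [bla,zwkco,tmt] add [ybgqu] -> 7 lines: vonj kcfz ybgqu ivrod uejl uwtb ajtj
Hunk 2: at line 1 remove [ybgqu,ivrod] add [kzv,hfv,crc] -> 8 lines: vonj kcfz kzv hfv crc uejl uwtb ajtj
Hunk 3: at line 4 remove [uejl] add [awbq,jwlq,iqmnx] -> 10 lines: vonj kcfz kzv hfv crc awbq jwlq iqmnx uwtb ajtj
Hunk 4: at line 5 remove [jwlq,iqmnx] add [wdb,uzxyc,ecbic] -> 11 lines: vonj kcfz kzv hfv crc awbq wdb uzxyc ecbic uwtb ajtj
Hunk 5: at line 5 remove [wdb,uzxyc,ecbic] add [ajhq,rxdxh,ius] -> 11 lines: vonj kcfz kzv hfv crc awbq ajhq rxdxh ius uwtb ajtj
Final line 10: uwtb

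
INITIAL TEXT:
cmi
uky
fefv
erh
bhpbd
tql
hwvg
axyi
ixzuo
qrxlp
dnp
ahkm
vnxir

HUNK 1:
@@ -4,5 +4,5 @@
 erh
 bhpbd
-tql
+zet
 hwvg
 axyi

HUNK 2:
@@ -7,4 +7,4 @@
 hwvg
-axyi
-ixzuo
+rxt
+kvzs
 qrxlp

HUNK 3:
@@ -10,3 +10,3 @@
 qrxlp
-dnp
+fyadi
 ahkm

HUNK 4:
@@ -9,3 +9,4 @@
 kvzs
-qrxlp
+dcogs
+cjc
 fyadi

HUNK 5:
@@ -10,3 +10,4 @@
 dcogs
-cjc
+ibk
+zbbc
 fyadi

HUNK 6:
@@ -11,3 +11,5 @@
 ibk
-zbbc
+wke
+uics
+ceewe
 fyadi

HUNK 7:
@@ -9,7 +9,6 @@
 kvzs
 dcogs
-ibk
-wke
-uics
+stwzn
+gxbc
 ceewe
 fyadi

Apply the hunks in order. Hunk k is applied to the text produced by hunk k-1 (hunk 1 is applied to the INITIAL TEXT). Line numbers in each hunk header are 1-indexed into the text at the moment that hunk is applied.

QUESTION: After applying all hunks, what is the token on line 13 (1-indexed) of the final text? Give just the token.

Answer: ceewe

Derivation:
Hunk 1: at line 4 remove [tql] add [zet] -> 13 lines: cmi uky fefv erh bhpbd zet hwvg axyi ixzuo qrxlp dnp ahkm vnxir
Hunk 2: at line 7 remove [axyi,ixzuo] add [rxt,kvzs] -> 13 lines: cmi uky fefv erh bhpbd zet hwvg rxt kvzs qrxlp dnp ahkm vnxir
Hunk 3: at line 10 remove [dnp] add [fyadi] -> 13 lines: cmi uky fefv erh bhpbd zet hwvg rxt kvzs qrxlp fyadi ahkm vnxir
Hunk 4: at line 9 remove [qrxlp] add [dcogs,cjc] -> 14 lines: cmi uky fefv erh bhpbd zet hwvg rxt kvzs dcogs cjc fyadi ahkm vnxir
Hunk 5: at line 10 remove [cjc] add [ibk,zbbc] -> 15 lines: cmi uky fefv erh bhpbd zet hwvg rxt kvzs dcogs ibk zbbc fyadi ahkm vnxir
Hunk 6: at line 11 remove [zbbc] add [wke,uics,ceewe] -> 17 lines: cmi uky fefv erh bhpbd zet hwvg rxt kvzs dcogs ibk wke uics ceewe fyadi ahkm vnxir
Hunk 7: at line 9 remove [ibk,wke,uics] add [stwzn,gxbc] -> 16 lines: cmi uky fefv erh bhpbd zet hwvg rxt kvzs dcogs stwzn gxbc ceewe fyadi ahkm vnxir
Final line 13: ceewe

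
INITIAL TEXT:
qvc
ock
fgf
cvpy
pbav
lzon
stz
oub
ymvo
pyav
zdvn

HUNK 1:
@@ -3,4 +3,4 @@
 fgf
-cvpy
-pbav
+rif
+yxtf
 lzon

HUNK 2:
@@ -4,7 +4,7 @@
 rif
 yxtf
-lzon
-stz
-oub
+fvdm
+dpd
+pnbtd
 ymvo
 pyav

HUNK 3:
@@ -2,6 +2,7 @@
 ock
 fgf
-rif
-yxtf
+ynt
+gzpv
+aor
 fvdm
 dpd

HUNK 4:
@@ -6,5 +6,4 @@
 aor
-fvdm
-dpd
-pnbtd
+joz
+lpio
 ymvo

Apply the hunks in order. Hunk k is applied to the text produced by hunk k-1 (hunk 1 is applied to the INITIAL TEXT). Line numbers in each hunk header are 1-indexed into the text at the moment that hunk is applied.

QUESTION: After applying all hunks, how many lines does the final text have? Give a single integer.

Hunk 1: at line 3 remove [cvpy,pbav] add [rif,yxtf] -> 11 lines: qvc ock fgf rif yxtf lzon stz oub ymvo pyav zdvn
Hunk 2: at line 4 remove [lzon,stz,oub] add [fvdm,dpd,pnbtd] -> 11 lines: qvc ock fgf rif yxtf fvdm dpd pnbtd ymvo pyav zdvn
Hunk 3: at line 2 remove [rif,yxtf] add [ynt,gzpv,aor] -> 12 lines: qvc ock fgf ynt gzpv aor fvdm dpd pnbtd ymvo pyav zdvn
Hunk 4: at line 6 remove [fvdm,dpd,pnbtd] add [joz,lpio] -> 11 lines: qvc ock fgf ynt gzpv aor joz lpio ymvo pyav zdvn
Final line count: 11

Answer: 11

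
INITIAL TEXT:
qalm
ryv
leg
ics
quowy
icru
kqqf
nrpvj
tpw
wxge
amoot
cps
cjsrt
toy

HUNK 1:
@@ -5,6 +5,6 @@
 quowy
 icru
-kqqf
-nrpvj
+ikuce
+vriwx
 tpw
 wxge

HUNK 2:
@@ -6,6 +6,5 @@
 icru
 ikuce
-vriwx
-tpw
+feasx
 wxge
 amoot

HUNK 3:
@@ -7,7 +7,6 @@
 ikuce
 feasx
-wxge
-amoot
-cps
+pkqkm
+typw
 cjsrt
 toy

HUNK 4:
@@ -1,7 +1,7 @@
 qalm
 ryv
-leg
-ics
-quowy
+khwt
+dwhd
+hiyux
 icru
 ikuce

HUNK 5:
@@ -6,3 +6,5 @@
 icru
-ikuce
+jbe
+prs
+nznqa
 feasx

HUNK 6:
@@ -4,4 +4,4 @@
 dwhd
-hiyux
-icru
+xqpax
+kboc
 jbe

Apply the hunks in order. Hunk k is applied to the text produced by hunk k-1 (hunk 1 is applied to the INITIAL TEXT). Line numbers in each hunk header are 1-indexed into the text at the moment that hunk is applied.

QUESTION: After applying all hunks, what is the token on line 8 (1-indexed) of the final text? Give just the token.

Answer: prs

Derivation:
Hunk 1: at line 5 remove [kqqf,nrpvj] add [ikuce,vriwx] -> 14 lines: qalm ryv leg ics quowy icru ikuce vriwx tpw wxge amoot cps cjsrt toy
Hunk 2: at line 6 remove [vriwx,tpw] add [feasx] -> 13 lines: qalm ryv leg ics quowy icru ikuce feasx wxge amoot cps cjsrt toy
Hunk 3: at line 7 remove [wxge,amoot,cps] add [pkqkm,typw] -> 12 lines: qalm ryv leg ics quowy icru ikuce feasx pkqkm typw cjsrt toy
Hunk 4: at line 1 remove [leg,ics,quowy] add [khwt,dwhd,hiyux] -> 12 lines: qalm ryv khwt dwhd hiyux icru ikuce feasx pkqkm typw cjsrt toy
Hunk 5: at line 6 remove [ikuce] add [jbe,prs,nznqa] -> 14 lines: qalm ryv khwt dwhd hiyux icru jbe prs nznqa feasx pkqkm typw cjsrt toy
Hunk 6: at line 4 remove [hiyux,icru] add [xqpax,kboc] -> 14 lines: qalm ryv khwt dwhd xqpax kboc jbe prs nznqa feasx pkqkm typw cjsrt toy
Final line 8: prs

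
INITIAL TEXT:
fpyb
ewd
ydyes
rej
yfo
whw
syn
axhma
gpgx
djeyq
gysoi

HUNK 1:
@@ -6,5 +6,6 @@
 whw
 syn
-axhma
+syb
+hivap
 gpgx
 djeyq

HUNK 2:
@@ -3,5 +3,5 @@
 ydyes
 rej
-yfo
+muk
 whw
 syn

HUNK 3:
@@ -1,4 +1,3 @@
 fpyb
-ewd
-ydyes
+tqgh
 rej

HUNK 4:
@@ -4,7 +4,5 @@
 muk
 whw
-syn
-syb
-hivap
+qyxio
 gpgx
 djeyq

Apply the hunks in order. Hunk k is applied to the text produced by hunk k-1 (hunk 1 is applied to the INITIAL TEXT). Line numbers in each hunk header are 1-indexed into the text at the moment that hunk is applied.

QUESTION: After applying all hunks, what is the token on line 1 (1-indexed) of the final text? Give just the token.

Answer: fpyb

Derivation:
Hunk 1: at line 6 remove [axhma] add [syb,hivap] -> 12 lines: fpyb ewd ydyes rej yfo whw syn syb hivap gpgx djeyq gysoi
Hunk 2: at line 3 remove [yfo] add [muk] -> 12 lines: fpyb ewd ydyes rej muk whw syn syb hivap gpgx djeyq gysoi
Hunk 3: at line 1 remove [ewd,ydyes] add [tqgh] -> 11 lines: fpyb tqgh rej muk whw syn syb hivap gpgx djeyq gysoi
Hunk 4: at line 4 remove [syn,syb,hivap] add [qyxio] -> 9 lines: fpyb tqgh rej muk whw qyxio gpgx djeyq gysoi
Final line 1: fpyb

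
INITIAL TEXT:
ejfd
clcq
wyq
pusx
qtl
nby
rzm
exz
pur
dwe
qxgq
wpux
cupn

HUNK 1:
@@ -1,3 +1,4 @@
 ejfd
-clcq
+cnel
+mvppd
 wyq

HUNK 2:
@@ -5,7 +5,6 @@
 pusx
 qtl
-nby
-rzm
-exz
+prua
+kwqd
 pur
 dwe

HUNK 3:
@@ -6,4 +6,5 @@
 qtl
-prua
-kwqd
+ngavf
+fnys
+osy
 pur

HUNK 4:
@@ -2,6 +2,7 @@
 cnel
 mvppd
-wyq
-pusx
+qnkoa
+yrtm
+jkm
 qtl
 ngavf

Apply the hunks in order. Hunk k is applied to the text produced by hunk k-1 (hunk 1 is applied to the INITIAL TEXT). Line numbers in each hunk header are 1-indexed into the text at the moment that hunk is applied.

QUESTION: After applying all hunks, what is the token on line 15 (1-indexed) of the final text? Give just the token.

Hunk 1: at line 1 remove [clcq] add [cnel,mvppd] -> 14 lines: ejfd cnel mvppd wyq pusx qtl nby rzm exz pur dwe qxgq wpux cupn
Hunk 2: at line 5 remove [nby,rzm,exz] add [prua,kwqd] -> 13 lines: ejfd cnel mvppd wyq pusx qtl prua kwqd pur dwe qxgq wpux cupn
Hunk 3: at line 6 remove [prua,kwqd] add [ngavf,fnys,osy] -> 14 lines: ejfd cnel mvppd wyq pusx qtl ngavf fnys osy pur dwe qxgq wpux cupn
Hunk 4: at line 2 remove [wyq,pusx] add [qnkoa,yrtm,jkm] -> 15 lines: ejfd cnel mvppd qnkoa yrtm jkm qtl ngavf fnys osy pur dwe qxgq wpux cupn
Final line 15: cupn

Answer: cupn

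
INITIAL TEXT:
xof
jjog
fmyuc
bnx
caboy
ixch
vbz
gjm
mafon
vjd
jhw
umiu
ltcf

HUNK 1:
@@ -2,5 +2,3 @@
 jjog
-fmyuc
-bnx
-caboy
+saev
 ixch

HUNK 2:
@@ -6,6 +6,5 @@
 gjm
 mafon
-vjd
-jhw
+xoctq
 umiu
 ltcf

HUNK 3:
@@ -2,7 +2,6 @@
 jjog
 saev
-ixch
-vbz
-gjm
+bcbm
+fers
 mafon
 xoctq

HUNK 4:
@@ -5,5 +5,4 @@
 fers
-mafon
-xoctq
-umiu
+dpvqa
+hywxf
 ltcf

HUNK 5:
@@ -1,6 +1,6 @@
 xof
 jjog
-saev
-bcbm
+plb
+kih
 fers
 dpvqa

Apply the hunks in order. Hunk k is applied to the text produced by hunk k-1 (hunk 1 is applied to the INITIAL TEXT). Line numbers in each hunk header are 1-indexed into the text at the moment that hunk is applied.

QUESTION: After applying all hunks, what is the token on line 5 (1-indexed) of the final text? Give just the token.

Hunk 1: at line 2 remove [fmyuc,bnx,caboy] add [saev] -> 11 lines: xof jjog saev ixch vbz gjm mafon vjd jhw umiu ltcf
Hunk 2: at line 6 remove [vjd,jhw] add [xoctq] -> 10 lines: xof jjog saev ixch vbz gjm mafon xoctq umiu ltcf
Hunk 3: at line 2 remove [ixch,vbz,gjm] add [bcbm,fers] -> 9 lines: xof jjog saev bcbm fers mafon xoctq umiu ltcf
Hunk 4: at line 5 remove [mafon,xoctq,umiu] add [dpvqa,hywxf] -> 8 lines: xof jjog saev bcbm fers dpvqa hywxf ltcf
Hunk 5: at line 1 remove [saev,bcbm] add [plb,kih] -> 8 lines: xof jjog plb kih fers dpvqa hywxf ltcf
Final line 5: fers

Answer: fers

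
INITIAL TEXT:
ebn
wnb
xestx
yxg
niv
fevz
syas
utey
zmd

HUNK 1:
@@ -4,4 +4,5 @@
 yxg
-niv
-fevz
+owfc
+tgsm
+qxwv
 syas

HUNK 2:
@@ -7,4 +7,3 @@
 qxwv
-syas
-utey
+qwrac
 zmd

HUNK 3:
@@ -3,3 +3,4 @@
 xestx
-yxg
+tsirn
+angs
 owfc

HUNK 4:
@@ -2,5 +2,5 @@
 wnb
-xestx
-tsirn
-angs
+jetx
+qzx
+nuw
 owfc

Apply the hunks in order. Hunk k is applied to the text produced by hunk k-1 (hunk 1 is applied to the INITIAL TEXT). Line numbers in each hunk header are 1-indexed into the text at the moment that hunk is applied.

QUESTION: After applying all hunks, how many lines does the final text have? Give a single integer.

Answer: 10

Derivation:
Hunk 1: at line 4 remove [niv,fevz] add [owfc,tgsm,qxwv] -> 10 lines: ebn wnb xestx yxg owfc tgsm qxwv syas utey zmd
Hunk 2: at line 7 remove [syas,utey] add [qwrac] -> 9 lines: ebn wnb xestx yxg owfc tgsm qxwv qwrac zmd
Hunk 3: at line 3 remove [yxg] add [tsirn,angs] -> 10 lines: ebn wnb xestx tsirn angs owfc tgsm qxwv qwrac zmd
Hunk 4: at line 2 remove [xestx,tsirn,angs] add [jetx,qzx,nuw] -> 10 lines: ebn wnb jetx qzx nuw owfc tgsm qxwv qwrac zmd
Final line count: 10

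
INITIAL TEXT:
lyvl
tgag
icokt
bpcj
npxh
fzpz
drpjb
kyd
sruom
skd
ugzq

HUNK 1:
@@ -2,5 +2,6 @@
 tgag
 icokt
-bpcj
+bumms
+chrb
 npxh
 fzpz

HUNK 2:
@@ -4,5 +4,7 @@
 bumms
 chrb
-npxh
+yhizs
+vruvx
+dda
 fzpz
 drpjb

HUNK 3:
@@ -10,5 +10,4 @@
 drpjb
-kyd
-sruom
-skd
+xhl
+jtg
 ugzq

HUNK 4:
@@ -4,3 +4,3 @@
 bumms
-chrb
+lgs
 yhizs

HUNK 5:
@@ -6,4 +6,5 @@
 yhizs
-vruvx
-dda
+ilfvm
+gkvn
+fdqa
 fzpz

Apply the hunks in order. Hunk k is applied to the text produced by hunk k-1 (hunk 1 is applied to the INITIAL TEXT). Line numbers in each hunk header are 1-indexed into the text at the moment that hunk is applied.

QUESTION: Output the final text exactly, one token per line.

Hunk 1: at line 2 remove [bpcj] add [bumms,chrb] -> 12 lines: lyvl tgag icokt bumms chrb npxh fzpz drpjb kyd sruom skd ugzq
Hunk 2: at line 4 remove [npxh] add [yhizs,vruvx,dda] -> 14 lines: lyvl tgag icokt bumms chrb yhizs vruvx dda fzpz drpjb kyd sruom skd ugzq
Hunk 3: at line 10 remove [kyd,sruom,skd] add [xhl,jtg] -> 13 lines: lyvl tgag icokt bumms chrb yhizs vruvx dda fzpz drpjb xhl jtg ugzq
Hunk 4: at line 4 remove [chrb] add [lgs] -> 13 lines: lyvl tgag icokt bumms lgs yhizs vruvx dda fzpz drpjb xhl jtg ugzq
Hunk 5: at line 6 remove [vruvx,dda] add [ilfvm,gkvn,fdqa] -> 14 lines: lyvl tgag icokt bumms lgs yhizs ilfvm gkvn fdqa fzpz drpjb xhl jtg ugzq

Answer: lyvl
tgag
icokt
bumms
lgs
yhizs
ilfvm
gkvn
fdqa
fzpz
drpjb
xhl
jtg
ugzq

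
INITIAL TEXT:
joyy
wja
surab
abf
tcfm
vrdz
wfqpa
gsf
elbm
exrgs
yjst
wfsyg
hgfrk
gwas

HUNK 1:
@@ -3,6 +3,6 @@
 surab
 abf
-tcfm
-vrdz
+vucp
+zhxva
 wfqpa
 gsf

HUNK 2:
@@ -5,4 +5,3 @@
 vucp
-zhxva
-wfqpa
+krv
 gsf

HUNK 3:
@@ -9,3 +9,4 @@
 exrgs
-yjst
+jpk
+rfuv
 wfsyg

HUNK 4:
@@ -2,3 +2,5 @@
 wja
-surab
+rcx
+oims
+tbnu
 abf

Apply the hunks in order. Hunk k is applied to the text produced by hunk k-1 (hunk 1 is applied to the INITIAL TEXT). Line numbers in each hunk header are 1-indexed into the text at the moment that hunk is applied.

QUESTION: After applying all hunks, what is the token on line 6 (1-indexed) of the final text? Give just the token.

Hunk 1: at line 3 remove [tcfm,vrdz] add [vucp,zhxva] -> 14 lines: joyy wja surab abf vucp zhxva wfqpa gsf elbm exrgs yjst wfsyg hgfrk gwas
Hunk 2: at line 5 remove [zhxva,wfqpa] add [krv] -> 13 lines: joyy wja surab abf vucp krv gsf elbm exrgs yjst wfsyg hgfrk gwas
Hunk 3: at line 9 remove [yjst] add [jpk,rfuv] -> 14 lines: joyy wja surab abf vucp krv gsf elbm exrgs jpk rfuv wfsyg hgfrk gwas
Hunk 4: at line 2 remove [surab] add [rcx,oims,tbnu] -> 16 lines: joyy wja rcx oims tbnu abf vucp krv gsf elbm exrgs jpk rfuv wfsyg hgfrk gwas
Final line 6: abf

Answer: abf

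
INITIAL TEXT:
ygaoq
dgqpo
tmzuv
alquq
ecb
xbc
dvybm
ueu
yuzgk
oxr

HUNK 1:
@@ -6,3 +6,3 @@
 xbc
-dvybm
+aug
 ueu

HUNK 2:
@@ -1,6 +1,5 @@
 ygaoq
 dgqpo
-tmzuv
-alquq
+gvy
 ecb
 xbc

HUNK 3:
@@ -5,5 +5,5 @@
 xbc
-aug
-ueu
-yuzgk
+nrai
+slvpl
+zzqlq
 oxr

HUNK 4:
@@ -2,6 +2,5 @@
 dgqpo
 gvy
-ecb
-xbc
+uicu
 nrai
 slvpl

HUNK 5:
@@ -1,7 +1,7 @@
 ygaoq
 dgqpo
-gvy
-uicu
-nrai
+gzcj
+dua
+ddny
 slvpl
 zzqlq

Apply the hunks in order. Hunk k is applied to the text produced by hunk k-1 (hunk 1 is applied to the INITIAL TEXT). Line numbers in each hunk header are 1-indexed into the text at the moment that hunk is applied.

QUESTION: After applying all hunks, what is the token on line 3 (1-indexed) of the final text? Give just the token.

Answer: gzcj

Derivation:
Hunk 1: at line 6 remove [dvybm] add [aug] -> 10 lines: ygaoq dgqpo tmzuv alquq ecb xbc aug ueu yuzgk oxr
Hunk 2: at line 1 remove [tmzuv,alquq] add [gvy] -> 9 lines: ygaoq dgqpo gvy ecb xbc aug ueu yuzgk oxr
Hunk 3: at line 5 remove [aug,ueu,yuzgk] add [nrai,slvpl,zzqlq] -> 9 lines: ygaoq dgqpo gvy ecb xbc nrai slvpl zzqlq oxr
Hunk 4: at line 2 remove [ecb,xbc] add [uicu] -> 8 lines: ygaoq dgqpo gvy uicu nrai slvpl zzqlq oxr
Hunk 5: at line 1 remove [gvy,uicu,nrai] add [gzcj,dua,ddny] -> 8 lines: ygaoq dgqpo gzcj dua ddny slvpl zzqlq oxr
Final line 3: gzcj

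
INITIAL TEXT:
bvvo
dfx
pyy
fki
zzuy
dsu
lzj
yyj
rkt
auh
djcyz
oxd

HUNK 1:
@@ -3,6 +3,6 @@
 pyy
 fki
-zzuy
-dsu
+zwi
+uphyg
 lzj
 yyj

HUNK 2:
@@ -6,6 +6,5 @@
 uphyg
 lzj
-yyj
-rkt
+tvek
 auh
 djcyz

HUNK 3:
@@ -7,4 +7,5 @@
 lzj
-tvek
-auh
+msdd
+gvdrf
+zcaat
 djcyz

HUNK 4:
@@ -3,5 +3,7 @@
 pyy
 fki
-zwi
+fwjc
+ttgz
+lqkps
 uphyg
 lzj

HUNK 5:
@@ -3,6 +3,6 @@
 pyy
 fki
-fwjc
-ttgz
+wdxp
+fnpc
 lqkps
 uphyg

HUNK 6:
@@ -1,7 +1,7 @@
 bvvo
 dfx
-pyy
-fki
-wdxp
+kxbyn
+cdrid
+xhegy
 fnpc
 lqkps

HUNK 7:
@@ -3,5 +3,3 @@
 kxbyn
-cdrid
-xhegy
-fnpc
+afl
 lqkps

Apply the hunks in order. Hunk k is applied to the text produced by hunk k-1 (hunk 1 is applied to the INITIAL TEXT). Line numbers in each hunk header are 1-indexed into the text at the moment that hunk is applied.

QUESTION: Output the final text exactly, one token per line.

Hunk 1: at line 3 remove [zzuy,dsu] add [zwi,uphyg] -> 12 lines: bvvo dfx pyy fki zwi uphyg lzj yyj rkt auh djcyz oxd
Hunk 2: at line 6 remove [yyj,rkt] add [tvek] -> 11 lines: bvvo dfx pyy fki zwi uphyg lzj tvek auh djcyz oxd
Hunk 3: at line 7 remove [tvek,auh] add [msdd,gvdrf,zcaat] -> 12 lines: bvvo dfx pyy fki zwi uphyg lzj msdd gvdrf zcaat djcyz oxd
Hunk 4: at line 3 remove [zwi] add [fwjc,ttgz,lqkps] -> 14 lines: bvvo dfx pyy fki fwjc ttgz lqkps uphyg lzj msdd gvdrf zcaat djcyz oxd
Hunk 5: at line 3 remove [fwjc,ttgz] add [wdxp,fnpc] -> 14 lines: bvvo dfx pyy fki wdxp fnpc lqkps uphyg lzj msdd gvdrf zcaat djcyz oxd
Hunk 6: at line 1 remove [pyy,fki,wdxp] add [kxbyn,cdrid,xhegy] -> 14 lines: bvvo dfx kxbyn cdrid xhegy fnpc lqkps uphyg lzj msdd gvdrf zcaat djcyz oxd
Hunk 7: at line 3 remove [cdrid,xhegy,fnpc] add [afl] -> 12 lines: bvvo dfx kxbyn afl lqkps uphyg lzj msdd gvdrf zcaat djcyz oxd

Answer: bvvo
dfx
kxbyn
afl
lqkps
uphyg
lzj
msdd
gvdrf
zcaat
djcyz
oxd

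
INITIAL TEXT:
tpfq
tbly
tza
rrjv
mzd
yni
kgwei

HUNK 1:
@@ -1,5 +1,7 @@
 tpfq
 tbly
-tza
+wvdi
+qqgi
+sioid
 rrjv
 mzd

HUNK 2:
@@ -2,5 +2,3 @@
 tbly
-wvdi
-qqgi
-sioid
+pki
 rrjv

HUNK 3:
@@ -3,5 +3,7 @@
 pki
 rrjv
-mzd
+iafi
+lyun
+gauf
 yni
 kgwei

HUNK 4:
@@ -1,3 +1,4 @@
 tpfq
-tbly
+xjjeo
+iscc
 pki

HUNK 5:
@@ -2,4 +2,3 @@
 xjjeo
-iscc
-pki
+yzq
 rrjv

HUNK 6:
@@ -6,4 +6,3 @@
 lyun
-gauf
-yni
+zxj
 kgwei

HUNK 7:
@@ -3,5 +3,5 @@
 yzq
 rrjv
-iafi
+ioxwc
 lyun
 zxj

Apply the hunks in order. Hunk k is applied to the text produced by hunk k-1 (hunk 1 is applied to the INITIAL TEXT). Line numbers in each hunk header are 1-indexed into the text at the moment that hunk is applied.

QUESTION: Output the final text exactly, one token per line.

Answer: tpfq
xjjeo
yzq
rrjv
ioxwc
lyun
zxj
kgwei

Derivation:
Hunk 1: at line 1 remove [tza] add [wvdi,qqgi,sioid] -> 9 lines: tpfq tbly wvdi qqgi sioid rrjv mzd yni kgwei
Hunk 2: at line 2 remove [wvdi,qqgi,sioid] add [pki] -> 7 lines: tpfq tbly pki rrjv mzd yni kgwei
Hunk 3: at line 3 remove [mzd] add [iafi,lyun,gauf] -> 9 lines: tpfq tbly pki rrjv iafi lyun gauf yni kgwei
Hunk 4: at line 1 remove [tbly] add [xjjeo,iscc] -> 10 lines: tpfq xjjeo iscc pki rrjv iafi lyun gauf yni kgwei
Hunk 5: at line 2 remove [iscc,pki] add [yzq] -> 9 lines: tpfq xjjeo yzq rrjv iafi lyun gauf yni kgwei
Hunk 6: at line 6 remove [gauf,yni] add [zxj] -> 8 lines: tpfq xjjeo yzq rrjv iafi lyun zxj kgwei
Hunk 7: at line 3 remove [iafi] add [ioxwc] -> 8 lines: tpfq xjjeo yzq rrjv ioxwc lyun zxj kgwei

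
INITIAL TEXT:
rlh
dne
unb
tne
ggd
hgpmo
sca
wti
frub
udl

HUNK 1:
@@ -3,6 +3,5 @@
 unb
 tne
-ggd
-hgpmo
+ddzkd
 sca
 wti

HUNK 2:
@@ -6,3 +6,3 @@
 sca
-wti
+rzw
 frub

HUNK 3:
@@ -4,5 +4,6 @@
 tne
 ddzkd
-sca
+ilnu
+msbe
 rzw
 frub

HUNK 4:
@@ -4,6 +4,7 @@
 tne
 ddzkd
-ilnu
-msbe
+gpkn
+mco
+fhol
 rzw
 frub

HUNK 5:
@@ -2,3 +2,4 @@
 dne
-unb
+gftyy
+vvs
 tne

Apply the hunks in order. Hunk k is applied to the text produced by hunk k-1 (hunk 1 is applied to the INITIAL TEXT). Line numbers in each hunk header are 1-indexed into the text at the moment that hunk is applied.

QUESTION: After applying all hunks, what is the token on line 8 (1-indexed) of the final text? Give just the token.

Hunk 1: at line 3 remove [ggd,hgpmo] add [ddzkd] -> 9 lines: rlh dne unb tne ddzkd sca wti frub udl
Hunk 2: at line 6 remove [wti] add [rzw] -> 9 lines: rlh dne unb tne ddzkd sca rzw frub udl
Hunk 3: at line 4 remove [sca] add [ilnu,msbe] -> 10 lines: rlh dne unb tne ddzkd ilnu msbe rzw frub udl
Hunk 4: at line 4 remove [ilnu,msbe] add [gpkn,mco,fhol] -> 11 lines: rlh dne unb tne ddzkd gpkn mco fhol rzw frub udl
Hunk 5: at line 2 remove [unb] add [gftyy,vvs] -> 12 lines: rlh dne gftyy vvs tne ddzkd gpkn mco fhol rzw frub udl
Final line 8: mco

Answer: mco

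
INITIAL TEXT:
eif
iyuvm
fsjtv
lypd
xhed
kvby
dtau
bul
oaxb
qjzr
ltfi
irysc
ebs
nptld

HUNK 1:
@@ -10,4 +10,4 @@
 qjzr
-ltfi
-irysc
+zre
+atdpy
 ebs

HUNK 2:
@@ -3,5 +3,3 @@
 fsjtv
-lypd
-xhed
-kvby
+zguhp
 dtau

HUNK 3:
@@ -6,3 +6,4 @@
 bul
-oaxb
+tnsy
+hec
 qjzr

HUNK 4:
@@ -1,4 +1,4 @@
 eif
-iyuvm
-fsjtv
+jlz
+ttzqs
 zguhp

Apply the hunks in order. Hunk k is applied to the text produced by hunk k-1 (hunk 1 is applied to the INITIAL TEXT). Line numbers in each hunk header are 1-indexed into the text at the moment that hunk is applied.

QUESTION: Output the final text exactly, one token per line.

Answer: eif
jlz
ttzqs
zguhp
dtau
bul
tnsy
hec
qjzr
zre
atdpy
ebs
nptld

Derivation:
Hunk 1: at line 10 remove [ltfi,irysc] add [zre,atdpy] -> 14 lines: eif iyuvm fsjtv lypd xhed kvby dtau bul oaxb qjzr zre atdpy ebs nptld
Hunk 2: at line 3 remove [lypd,xhed,kvby] add [zguhp] -> 12 lines: eif iyuvm fsjtv zguhp dtau bul oaxb qjzr zre atdpy ebs nptld
Hunk 3: at line 6 remove [oaxb] add [tnsy,hec] -> 13 lines: eif iyuvm fsjtv zguhp dtau bul tnsy hec qjzr zre atdpy ebs nptld
Hunk 4: at line 1 remove [iyuvm,fsjtv] add [jlz,ttzqs] -> 13 lines: eif jlz ttzqs zguhp dtau bul tnsy hec qjzr zre atdpy ebs nptld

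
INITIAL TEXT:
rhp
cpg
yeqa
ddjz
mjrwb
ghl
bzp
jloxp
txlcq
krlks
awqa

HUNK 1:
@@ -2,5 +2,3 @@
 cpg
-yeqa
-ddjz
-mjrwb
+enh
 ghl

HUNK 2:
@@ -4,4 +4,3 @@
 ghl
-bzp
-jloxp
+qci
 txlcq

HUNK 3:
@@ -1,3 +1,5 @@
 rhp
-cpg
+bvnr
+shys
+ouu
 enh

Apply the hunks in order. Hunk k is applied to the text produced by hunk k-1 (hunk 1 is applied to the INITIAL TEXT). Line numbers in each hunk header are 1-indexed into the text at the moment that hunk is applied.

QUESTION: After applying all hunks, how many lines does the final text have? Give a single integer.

Answer: 10

Derivation:
Hunk 1: at line 2 remove [yeqa,ddjz,mjrwb] add [enh] -> 9 lines: rhp cpg enh ghl bzp jloxp txlcq krlks awqa
Hunk 2: at line 4 remove [bzp,jloxp] add [qci] -> 8 lines: rhp cpg enh ghl qci txlcq krlks awqa
Hunk 3: at line 1 remove [cpg] add [bvnr,shys,ouu] -> 10 lines: rhp bvnr shys ouu enh ghl qci txlcq krlks awqa
Final line count: 10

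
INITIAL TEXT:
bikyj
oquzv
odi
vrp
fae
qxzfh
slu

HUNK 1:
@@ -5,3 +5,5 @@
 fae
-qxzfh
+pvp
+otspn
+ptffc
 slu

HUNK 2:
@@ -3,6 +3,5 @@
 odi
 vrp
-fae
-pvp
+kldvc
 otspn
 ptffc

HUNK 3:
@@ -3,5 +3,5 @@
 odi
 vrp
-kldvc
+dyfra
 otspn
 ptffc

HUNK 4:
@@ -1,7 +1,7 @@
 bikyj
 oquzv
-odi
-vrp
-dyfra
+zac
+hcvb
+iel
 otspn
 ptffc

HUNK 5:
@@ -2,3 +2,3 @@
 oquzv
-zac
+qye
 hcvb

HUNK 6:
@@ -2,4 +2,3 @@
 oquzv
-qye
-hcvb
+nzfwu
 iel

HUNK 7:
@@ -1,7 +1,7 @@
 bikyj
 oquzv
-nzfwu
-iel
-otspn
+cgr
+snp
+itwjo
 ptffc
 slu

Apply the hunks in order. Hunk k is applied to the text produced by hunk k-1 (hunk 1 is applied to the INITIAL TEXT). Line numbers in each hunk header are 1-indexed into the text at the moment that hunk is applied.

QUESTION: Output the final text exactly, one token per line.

Answer: bikyj
oquzv
cgr
snp
itwjo
ptffc
slu

Derivation:
Hunk 1: at line 5 remove [qxzfh] add [pvp,otspn,ptffc] -> 9 lines: bikyj oquzv odi vrp fae pvp otspn ptffc slu
Hunk 2: at line 3 remove [fae,pvp] add [kldvc] -> 8 lines: bikyj oquzv odi vrp kldvc otspn ptffc slu
Hunk 3: at line 3 remove [kldvc] add [dyfra] -> 8 lines: bikyj oquzv odi vrp dyfra otspn ptffc slu
Hunk 4: at line 1 remove [odi,vrp,dyfra] add [zac,hcvb,iel] -> 8 lines: bikyj oquzv zac hcvb iel otspn ptffc slu
Hunk 5: at line 2 remove [zac] add [qye] -> 8 lines: bikyj oquzv qye hcvb iel otspn ptffc slu
Hunk 6: at line 2 remove [qye,hcvb] add [nzfwu] -> 7 lines: bikyj oquzv nzfwu iel otspn ptffc slu
Hunk 7: at line 1 remove [nzfwu,iel,otspn] add [cgr,snp,itwjo] -> 7 lines: bikyj oquzv cgr snp itwjo ptffc slu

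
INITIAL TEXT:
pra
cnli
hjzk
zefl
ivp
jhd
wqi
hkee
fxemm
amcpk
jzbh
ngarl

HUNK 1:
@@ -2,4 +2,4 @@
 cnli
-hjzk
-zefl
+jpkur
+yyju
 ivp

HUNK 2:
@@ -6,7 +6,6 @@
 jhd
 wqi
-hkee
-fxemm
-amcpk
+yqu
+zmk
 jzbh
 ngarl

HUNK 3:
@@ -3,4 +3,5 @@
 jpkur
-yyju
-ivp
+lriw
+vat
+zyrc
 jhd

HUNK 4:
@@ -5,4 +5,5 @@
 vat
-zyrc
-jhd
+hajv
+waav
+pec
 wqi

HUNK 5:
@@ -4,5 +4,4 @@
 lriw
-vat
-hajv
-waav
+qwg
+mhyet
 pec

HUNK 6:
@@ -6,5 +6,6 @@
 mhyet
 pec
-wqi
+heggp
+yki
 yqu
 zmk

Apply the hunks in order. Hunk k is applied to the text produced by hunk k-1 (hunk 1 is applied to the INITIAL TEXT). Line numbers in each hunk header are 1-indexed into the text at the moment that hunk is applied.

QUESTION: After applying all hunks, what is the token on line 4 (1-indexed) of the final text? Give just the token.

Answer: lriw

Derivation:
Hunk 1: at line 2 remove [hjzk,zefl] add [jpkur,yyju] -> 12 lines: pra cnli jpkur yyju ivp jhd wqi hkee fxemm amcpk jzbh ngarl
Hunk 2: at line 6 remove [hkee,fxemm,amcpk] add [yqu,zmk] -> 11 lines: pra cnli jpkur yyju ivp jhd wqi yqu zmk jzbh ngarl
Hunk 3: at line 3 remove [yyju,ivp] add [lriw,vat,zyrc] -> 12 lines: pra cnli jpkur lriw vat zyrc jhd wqi yqu zmk jzbh ngarl
Hunk 4: at line 5 remove [zyrc,jhd] add [hajv,waav,pec] -> 13 lines: pra cnli jpkur lriw vat hajv waav pec wqi yqu zmk jzbh ngarl
Hunk 5: at line 4 remove [vat,hajv,waav] add [qwg,mhyet] -> 12 lines: pra cnli jpkur lriw qwg mhyet pec wqi yqu zmk jzbh ngarl
Hunk 6: at line 6 remove [wqi] add [heggp,yki] -> 13 lines: pra cnli jpkur lriw qwg mhyet pec heggp yki yqu zmk jzbh ngarl
Final line 4: lriw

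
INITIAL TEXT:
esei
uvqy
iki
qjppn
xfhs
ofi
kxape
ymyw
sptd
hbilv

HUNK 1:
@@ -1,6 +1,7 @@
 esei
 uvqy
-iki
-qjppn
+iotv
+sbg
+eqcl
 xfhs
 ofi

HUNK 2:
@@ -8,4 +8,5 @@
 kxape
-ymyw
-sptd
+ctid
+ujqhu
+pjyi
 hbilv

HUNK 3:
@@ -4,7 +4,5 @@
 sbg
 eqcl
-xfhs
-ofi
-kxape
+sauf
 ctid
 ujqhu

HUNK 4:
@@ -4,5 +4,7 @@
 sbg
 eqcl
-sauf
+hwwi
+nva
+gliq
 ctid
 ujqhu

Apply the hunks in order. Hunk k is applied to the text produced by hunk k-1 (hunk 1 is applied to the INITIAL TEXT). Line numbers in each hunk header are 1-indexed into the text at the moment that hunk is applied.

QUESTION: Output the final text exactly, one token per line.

Answer: esei
uvqy
iotv
sbg
eqcl
hwwi
nva
gliq
ctid
ujqhu
pjyi
hbilv

Derivation:
Hunk 1: at line 1 remove [iki,qjppn] add [iotv,sbg,eqcl] -> 11 lines: esei uvqy iotv sbg eqcl xfhs ofi kxape ymyw sptd hbilv
Hunk 2: at line 8 remove [ymyw,sptd] add [ctid,ujqhu,pjyi] -> 12 lines: esei uvqy iotv sbg eqcl xfhs ofi kxape ctid ujqhu pjyi hbilv
Hunk 3: at line 4 remove [xfhs,ofi,kxape] add [sauf] -> 10 lines: esei uvqy iotv sbg eqcl sauf ctid ujqhu pjyi hbilv
Hunk 4: at line 4 remove [sauf] add [hwwi,nva,gliq] -> 12 lines: esei uvqy iotv sbg eqcl hwwi nva gliq ctid ujqhu pjyi hbilv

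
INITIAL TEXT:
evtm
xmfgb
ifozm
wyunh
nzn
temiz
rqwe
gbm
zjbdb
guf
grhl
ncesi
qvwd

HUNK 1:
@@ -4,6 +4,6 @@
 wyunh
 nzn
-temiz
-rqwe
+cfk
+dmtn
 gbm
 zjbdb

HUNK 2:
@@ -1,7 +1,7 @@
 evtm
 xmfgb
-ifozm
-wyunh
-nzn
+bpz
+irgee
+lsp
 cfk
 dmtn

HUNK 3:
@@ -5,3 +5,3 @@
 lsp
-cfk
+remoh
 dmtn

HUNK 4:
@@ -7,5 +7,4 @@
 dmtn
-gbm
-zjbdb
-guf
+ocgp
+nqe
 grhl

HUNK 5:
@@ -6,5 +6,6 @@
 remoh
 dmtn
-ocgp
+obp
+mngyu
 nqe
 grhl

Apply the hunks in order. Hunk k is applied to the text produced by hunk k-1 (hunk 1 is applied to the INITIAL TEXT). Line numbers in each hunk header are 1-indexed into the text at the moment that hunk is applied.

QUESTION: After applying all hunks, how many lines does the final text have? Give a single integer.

Hunk 1: at line 4 remove [temiz,rqwe] add [cfk,dmtn] -> 13 lines: evtm xmfgb ifozm wyunh nzn cfk dmtn gbm zjbdb guf grhl ncesi qvwd
Hunk 2: at line 1 remove [ifozm,wyunh,nzn] add [bpz,irgee,lsp] -> 13 lines: evtm xmfgb bpz irgee lsp cfk dmtn gbm zjbdb guf grhl ncesi qvwd
Hunk 3: at line 5 remove [cfk] add [remoh] -> 13 lines: evtm xmfgb bpz irgee lsp remoh dmtn gbm zjbdb guf grhl ncesi qvwd
Hunk 4: at line 7 remove [gbm,zjbdb,guf] add [ocgp,nqe] -> 12 lines: evtm xmfgb bpz irgee lsp remoh dmtn ocgp nqe grhl ncesi qvwd
Hunk 5: at line 6 remove [ocgp] add [obp,mngyu] -> 13 lines: evtm xmfgb bpz irgee lsp remoh dmtn obp mngyu nqe grhl ncesi qvwd
Final line count: 13

Answer: 13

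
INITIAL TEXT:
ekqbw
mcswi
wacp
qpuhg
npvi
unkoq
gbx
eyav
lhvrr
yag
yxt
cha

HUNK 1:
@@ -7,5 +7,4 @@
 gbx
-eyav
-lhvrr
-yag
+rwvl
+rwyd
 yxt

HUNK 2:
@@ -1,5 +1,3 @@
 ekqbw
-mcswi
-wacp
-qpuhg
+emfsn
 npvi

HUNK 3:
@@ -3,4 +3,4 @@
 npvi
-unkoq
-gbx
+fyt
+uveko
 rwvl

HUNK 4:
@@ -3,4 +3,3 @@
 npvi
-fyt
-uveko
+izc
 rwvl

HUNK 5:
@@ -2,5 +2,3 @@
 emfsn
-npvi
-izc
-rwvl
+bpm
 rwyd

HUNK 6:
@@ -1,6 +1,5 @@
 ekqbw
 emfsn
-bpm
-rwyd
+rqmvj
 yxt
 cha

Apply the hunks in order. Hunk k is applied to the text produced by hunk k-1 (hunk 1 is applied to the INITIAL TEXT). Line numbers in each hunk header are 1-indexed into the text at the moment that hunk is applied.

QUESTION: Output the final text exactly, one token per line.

Hunk 1: at line 7 remove [eyav,lhvrr,yag] add [rwvl,rwyd] -> 11 lines: ekqbw mcswi wacp qpuhg npvi unkoq gbx rwvl rwyd yxt cha
Hunk 2: at line 1 remove [mcswi,wacp,qpuhg] add [emfsn] -> 9 lines: ekqbw emfsn npvi unkoq gbx rwvl rwyd yxt cha
Hunk 3: at line 3 remove [unkoq,gbx] add [fyt,uveko] -> 9 lines: ekqbw emfsn npvi fyt uveko rwvl rwyd yxt cha
Hunk 4: at line 3 remove [fyt,uveko] add [izc] -> 8 lines: ekqbw emfsn npvi izc rwvl rwyd yxt cha
Hunk 5: at line 2 remove [npvi,izc,rwvl] add [bpm] -> 6 lines: ekqbw emfsn bpm rwyd yxt cha
Hunk 6: at line 1 remove [bpm,rwyd] add [rqmvj] -> 5 lines: ekqbw emfsn rqmvj yxt cha

Answer: ekqbw
emfsn
rqmvj
yxt
cha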